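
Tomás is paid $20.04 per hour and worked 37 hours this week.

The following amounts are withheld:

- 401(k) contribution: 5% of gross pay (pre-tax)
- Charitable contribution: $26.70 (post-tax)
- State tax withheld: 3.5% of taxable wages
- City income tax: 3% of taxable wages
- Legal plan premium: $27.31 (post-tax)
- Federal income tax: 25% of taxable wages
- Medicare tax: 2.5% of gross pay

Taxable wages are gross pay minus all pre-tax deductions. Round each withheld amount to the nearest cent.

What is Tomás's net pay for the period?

Gross pay: 37 × $20.04 = $741.48
401(k) contribution: $741.48 × 0.05 = $37.07
Taxable wages = $741.48 − $37.07 = $704.41
Federal income tax: $704.41 × 0.25 = $176.10
State tax withheld: $704.41 × 0.035 = $24.65
City income tax: $704.41 × 0.03 = $21.13
Medicare tax: $741.48 × 0.025 = $18.54
Legal plan premium: $27.31
Charitable contribution: $26.70
Total deductions = $37.07 + $176.10 + $24.65 + $21.13 + $18.54 + $27.31 + $26.70 = $331.50
Net pay = $741.48 − $331.50 = $409.98

$409.98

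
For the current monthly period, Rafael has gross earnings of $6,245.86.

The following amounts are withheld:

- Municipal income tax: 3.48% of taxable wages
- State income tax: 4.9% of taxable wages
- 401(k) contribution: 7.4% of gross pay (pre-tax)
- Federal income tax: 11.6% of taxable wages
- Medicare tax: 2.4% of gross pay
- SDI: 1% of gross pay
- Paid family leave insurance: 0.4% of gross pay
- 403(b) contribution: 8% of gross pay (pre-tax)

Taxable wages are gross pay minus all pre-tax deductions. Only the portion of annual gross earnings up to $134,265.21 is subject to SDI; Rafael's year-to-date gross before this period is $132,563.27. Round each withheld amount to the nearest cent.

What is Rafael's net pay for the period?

$4,036.36

403(b) contribution: $6,245.86 × 0.08 = $499.67
401(k) contribution: $6,245.86 × 0.074 = $462.19
Pre-tax total = $499.67 + $462.19 = $961.86
Taxable wages = $6,245.86 − $961.86 = $5,284.00
Federal income tax: $5,284.00 × 0.116 = $612.94
State income tax: $5,284.00 × 0.049 = $258.92
Municipal income tax: $5,284.00 × 0.0348 = $183.88
SDI: only $134,265.21 − $132,563.27 = $1,701.94 of this check is subject → $1,701.94 × 0.01 = $17.02
Medicare tax: $6,245.86 × 0.024 = $149.90
Paid family leave insurance: $6,245.86 × 0.004 = $24.98
Total deductions = $499.67 + $462.19 + $612.94 + $258.92 + $183.88 + $17.02 + $149.90 + $24.98 = $2,209.50
Net pay = $6,245.86 − $2,209.50 = $4,036.36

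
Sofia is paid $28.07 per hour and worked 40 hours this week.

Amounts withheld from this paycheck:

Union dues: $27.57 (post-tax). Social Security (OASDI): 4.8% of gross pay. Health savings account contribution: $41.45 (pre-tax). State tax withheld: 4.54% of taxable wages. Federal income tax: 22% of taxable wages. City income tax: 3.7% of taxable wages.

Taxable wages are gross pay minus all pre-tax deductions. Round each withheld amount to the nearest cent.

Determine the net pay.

Gross pay: 40 × $28.07 = $1,122.80
Health savings account contribution: $41.45
Taxable wages = $1,122.80 − $41.45 = $1,081.35
State tax withheld: $1,081.35 × 0.0454 = $49.09
Federal income tax: $1,081.35 × 0.22 = $237.90
City income tax: $1,081.35 × 0.037 = $40.01
Social Security (OASDI): $1,122.80 × 0.048 = $53.89
Union dues: $27.57
Total deductions = $41.45 + $49.09 + $237.90 + $40.01 + $53.89 + $27.57 = $449.91
Net pay = $1,122.80 − $449.91 = $672.89

$672.89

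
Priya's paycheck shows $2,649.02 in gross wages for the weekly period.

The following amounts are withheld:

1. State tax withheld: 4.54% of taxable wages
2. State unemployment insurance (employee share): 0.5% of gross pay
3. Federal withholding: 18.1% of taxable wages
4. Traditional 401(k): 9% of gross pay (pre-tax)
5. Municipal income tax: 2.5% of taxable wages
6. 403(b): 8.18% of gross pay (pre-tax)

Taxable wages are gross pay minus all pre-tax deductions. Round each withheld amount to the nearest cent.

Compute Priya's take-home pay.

$1,629.12

403(b): $2,649.02 × 0.0818 = $216.69
Traditional 401(k): $2,649.02 × 0.09 = $238.41
Pre-tax total = $216.69 + $238.41 = $455.10
Taxable wages = $2,649.02 − $455.10 = $2,193.92
State tax withheld: $2,193.92 × 0.0454 = $99.60
Federal withholding: $2,193.92 × 0.181 = $397.10
Municipal income tax: $2,193.92 × 0.025 = $54.85
State unemployment insurance (employee share): $2,649.02 × 0.005 = $13.25
Total deductions = $216.69 + $238.41 + $99.60 + $397.10 + $54.85 + $13.25 = $1,019.90
Net pay = $2,649.02 − $1,019.90 = $1,629.12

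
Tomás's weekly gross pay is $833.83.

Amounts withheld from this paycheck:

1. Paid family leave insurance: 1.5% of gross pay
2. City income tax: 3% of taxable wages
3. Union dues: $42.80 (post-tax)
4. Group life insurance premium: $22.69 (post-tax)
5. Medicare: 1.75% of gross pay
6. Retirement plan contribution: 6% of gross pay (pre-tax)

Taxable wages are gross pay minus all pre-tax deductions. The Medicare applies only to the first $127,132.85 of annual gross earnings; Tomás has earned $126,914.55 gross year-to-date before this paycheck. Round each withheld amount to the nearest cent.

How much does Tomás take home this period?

$678.47

Retirement plan contribution: $833.83 × 0.06 = $50.03
Taxable wages = $833.83 − $50.03 = $783.80
City income tax: $783.80 × 0.03 = $23.51
Paid family leave insurance: $833.83 × 0.015 = $12.51
Medicare: only $127,132.85 − $126,914.55 = $218.30 of this check is subject → $218.30 × 0.0175 = $3.82
Group life insurance premium: $22.69
Union dues: $42.80
Total deductions = $50.03 + $23.51 + $12.51 + $3.82 + $22.69 + $42.80 = $155.36
Net pay = $833.83 − $155.36 = $678.47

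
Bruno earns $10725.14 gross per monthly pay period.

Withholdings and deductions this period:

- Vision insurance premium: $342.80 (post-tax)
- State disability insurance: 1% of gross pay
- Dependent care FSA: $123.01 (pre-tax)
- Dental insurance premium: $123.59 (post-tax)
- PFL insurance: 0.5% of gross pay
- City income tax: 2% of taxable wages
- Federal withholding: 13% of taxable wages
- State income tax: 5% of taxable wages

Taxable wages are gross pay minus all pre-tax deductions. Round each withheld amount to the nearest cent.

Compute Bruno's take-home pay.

Dependent care FSA: $123.01
Taxable wages = $10725.14 − $123.01 = $10602.13
City income tax: $10602.13 × 0.02 = $212.04
State income tax: $10602.13 × 0.05 = $530.11
Federal withholding: $10602.13 × 0.13 = $1378.28
State disability insurance: $10725.14 × 0.01 = $107.25
PFL insurance: $10725.14 × 0.005 = $53.63
Dental insurance premium: $123.59
Vision insurance premium: $342.80
Total deductions = $123.01 + $212.04 + $530.11 + $1378.28 + $107.25 + $53.63 + $123.59 + $342.80 = $2870.71
Net pay = $10725.14 − $2870.71 = $7854.43

$7854.43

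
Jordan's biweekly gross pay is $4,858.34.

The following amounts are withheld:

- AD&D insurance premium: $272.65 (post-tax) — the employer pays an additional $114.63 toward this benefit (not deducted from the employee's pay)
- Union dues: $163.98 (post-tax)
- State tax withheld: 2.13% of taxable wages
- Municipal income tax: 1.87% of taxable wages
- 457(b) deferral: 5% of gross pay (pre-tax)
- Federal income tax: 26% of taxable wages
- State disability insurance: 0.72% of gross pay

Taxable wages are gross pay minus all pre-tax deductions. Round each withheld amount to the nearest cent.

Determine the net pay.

$2,759.18

457(b) deferral: $4,858.34 × 0.05 = $242.92
Taxable wages = $4,858.34 − $242.92 = $4,615.42
Federal income tax: $4,615.42 × 0.26 = $1,200.01
State tax withheld: $4,615.42 × 0.0213 = $98.31
Municipal income tax: $4,615.42 × 0.0187 = $86.31
State disability insurance: $4,858.34 × 0.0072 = $34.98
AD&D insurance premium: $272.65
Union dues: $163.98
(Employer's $114.63 toward AD&D insurance premium is not withheld from the employee.)
Total deductions = $242.92 + $1,200.01 + $98.31 + $86.31 + $34.98 + $272.65 + $163.98 = $2,099.16
Net pay = $4,858.34 − $2,099.16 = $2,759.18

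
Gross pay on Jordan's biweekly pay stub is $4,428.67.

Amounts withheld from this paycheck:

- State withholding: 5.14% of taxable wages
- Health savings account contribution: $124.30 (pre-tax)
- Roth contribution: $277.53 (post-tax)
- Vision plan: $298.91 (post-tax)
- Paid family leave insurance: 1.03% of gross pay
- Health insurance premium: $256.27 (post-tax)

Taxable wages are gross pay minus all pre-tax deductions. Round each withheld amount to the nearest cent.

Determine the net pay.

Health savings account contribution: $124.30
Taxable wages = $4,428.67 − $124.30 = $4,304.37
State withholding: $4,304.37 × 0.0514 = $221.24
Paid family leave insurance: $4,428.67 × 0.0103 = $45.62
Vision plan: $298.91
Health insurance premium: $256.27
Roth contribution: $277.53
Total deductions = $124.30 + $221.24 + $45.62 + $298.91 + $256.27 + $277.53 = $1,223.87
Net pay = $4,428.67 − $1,223.87 = $3,204.80

$3,204.80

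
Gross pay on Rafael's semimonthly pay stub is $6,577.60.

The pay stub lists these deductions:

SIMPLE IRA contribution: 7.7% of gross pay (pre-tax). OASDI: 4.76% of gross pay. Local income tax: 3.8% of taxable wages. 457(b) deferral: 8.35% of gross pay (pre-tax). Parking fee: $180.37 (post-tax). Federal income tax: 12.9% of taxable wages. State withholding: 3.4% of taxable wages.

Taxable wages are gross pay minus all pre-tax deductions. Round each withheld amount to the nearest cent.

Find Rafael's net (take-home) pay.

$3,918.54

SIMPLE IRA contribution: $6,577.60 × 0.077 = $506.48
457(b) deferral: $6,577.60 × 0.0835 = $549.23
Pre-tax total = $506.48 + $549.23 = $1,055.71
Taxable wages = $6,577.60 − $1,055.71 = $5,521.89
Federal income tax: $5,521.89 × 0.129 = $712.32
State withholding: $5,521.89 × 0.034 = $187.74
Local income tax: $5,521.89 × 0.038 = $209.83
OASDI: $6,577.60 × 0.0476 = $313.09
Parking fee: $180.37
Total deductions = $506.48 + $549.23 + $712.32 + $187.74 + $209.83 + $313.09 + $180.37 = $2,659.06
Net pay = $6,577.60 − $2,659.06 = $3,918.54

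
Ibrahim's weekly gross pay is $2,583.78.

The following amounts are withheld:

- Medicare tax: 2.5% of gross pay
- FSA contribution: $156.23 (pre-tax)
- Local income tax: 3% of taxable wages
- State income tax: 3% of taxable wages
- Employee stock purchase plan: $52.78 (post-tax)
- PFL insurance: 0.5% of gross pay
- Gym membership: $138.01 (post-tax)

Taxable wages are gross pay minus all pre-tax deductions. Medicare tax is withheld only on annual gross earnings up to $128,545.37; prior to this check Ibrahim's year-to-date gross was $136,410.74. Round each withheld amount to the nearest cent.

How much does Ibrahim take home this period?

$2,078.18

FSA contribution: $156.23
Taxable wages = $2,583.78 − $156.23 = $2,427.55
State income tax: $2,427.55 × 0.03 = $72.83
Local income tax: $2,427.55 × 0.03 = $72.83
PFL insurance: $2,583.78 × 0.005 = $12.92
Medicare tax: annual cap $128,545.37 already reached (YTD $136,410.74), so $0.00
Employee stock purchase plan: $52.78
Gym membership: $138.01
Total deductions = $156.23 + $72.83 + $72.83 + $12.92 + $0.00 + $52.78 + $138.01 = $505.60
Net pay = $2,583.78 − $505.60 = $2,078.18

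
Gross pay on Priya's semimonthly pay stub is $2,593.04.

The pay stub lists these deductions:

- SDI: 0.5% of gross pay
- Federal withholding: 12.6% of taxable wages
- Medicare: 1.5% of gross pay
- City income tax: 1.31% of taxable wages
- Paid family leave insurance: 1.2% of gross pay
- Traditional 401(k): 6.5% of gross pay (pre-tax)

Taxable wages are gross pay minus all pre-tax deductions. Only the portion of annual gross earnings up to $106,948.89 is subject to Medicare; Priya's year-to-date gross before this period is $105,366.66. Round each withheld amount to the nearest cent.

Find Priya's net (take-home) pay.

Traditional 401(k): $2,593.04 × 0.065 = $168.55
Taxable wages = $2,593.04 − $168.55 = $2,424.49
Federal withholding: $2,424.49 × 0.126 = $305.49
City income tax: $2,424.49 × 0.0131 = $31.76
Paid family leave insurance: $2,593.04 × 0.012 = $31.12
Medicare: only $106,948.89 − $105,366.66 = $1,582.23 of this check is subject → $1,582.23 × 0.015 = $23.73
SDI: $2,593.04 × 0.005 = $12.97
Total deductions = $168.55 + $305.49 + $31.76 + $31.12 + $23.73 + $12.97 = $573.62
Net pay = $2,593.04 − $573.62 = $2,019.42

$2,019.42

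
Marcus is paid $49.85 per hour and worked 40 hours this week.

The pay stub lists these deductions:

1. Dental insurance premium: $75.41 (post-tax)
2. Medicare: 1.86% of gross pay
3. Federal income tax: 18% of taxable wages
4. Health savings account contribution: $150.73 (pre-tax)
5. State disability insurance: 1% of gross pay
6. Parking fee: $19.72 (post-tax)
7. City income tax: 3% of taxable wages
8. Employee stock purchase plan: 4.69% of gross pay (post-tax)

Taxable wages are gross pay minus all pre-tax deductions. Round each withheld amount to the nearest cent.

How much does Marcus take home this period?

$1210.50

Gross pay: 40 × $49.85 = $1994.00
Health savings account contribution: $150.73
Taxable wages = $1994.00 − $150.73 = $1843.27
Federal income tax: $1843.27 × 0.18 = $331.79
City income tax: $1843.27 × 0.03 = $55.30
Medicare: $1994.00 × 0.0186 = $37.09
State disability insurance: $1994.00 × 0.01 = $19.94
Dental insurance premium: $75.41
Employee stock purchase plan: $1994.00 × 0.0469 = $93.52
Parking fee: $19.72
Total deductions = $150.73 + $331.79 + $55.30 + $37.09 + $19.94 + $75.41 + $93.52 + $19.72 = $783.50
Net pay = $1994.00 − $783.50 = $1210.50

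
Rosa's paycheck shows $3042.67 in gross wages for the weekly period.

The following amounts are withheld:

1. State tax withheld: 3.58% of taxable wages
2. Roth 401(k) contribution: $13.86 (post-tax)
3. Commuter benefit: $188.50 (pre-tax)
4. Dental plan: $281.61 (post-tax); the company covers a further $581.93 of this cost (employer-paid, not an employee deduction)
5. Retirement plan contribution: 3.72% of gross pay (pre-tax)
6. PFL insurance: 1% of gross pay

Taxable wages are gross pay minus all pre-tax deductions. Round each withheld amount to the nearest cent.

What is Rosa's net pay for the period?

Retirement plan contribution: $3042.67 × 0.0372 = $113.19
Commuter benefit: $188.50
Pre-tax total = $113.19 + $188.50 = $301.69
Taxable wages = $3042.67 − $301.69 = $2740.98
State tax withheld: $2740.98 × 0.0358 = $98.13
PFL insurance: $3042.67 × 0.01 = $30.43
Roth 401(k) contribution: $13.86
Dental plan: $281.61
(Employer's $581.93 toward dental plan is not withheld from the employee.)
Total deductions = $113.19 + $188.50 + $98.13 + $30.43 + $13.86 + $281.61 = $725.72
Net pay = $3042.67 − $725.72 = $2316.95

$2316.95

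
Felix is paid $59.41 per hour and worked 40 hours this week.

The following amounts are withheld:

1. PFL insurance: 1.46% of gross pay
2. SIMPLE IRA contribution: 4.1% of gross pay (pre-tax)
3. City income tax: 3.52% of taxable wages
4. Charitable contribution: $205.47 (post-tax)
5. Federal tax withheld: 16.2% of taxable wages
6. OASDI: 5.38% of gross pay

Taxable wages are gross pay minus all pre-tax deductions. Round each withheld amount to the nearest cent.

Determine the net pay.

Gross pay: 40 × $59.41 = $2,376.40
SIMPLE IRA contribution: $2,376.40 × 0.041 = $97.43
Taxable wages = $2,376.40 − $97.43 = $2,278.97
Federal tax withheld: $2,278.97 × 0.162 = $369.19
City income tax: $2,278.97 × 0.0352 = $80.22
OASDI: $2,376.40 × 0.0538 = $127.85
PFL insurance: $2,376.40 × 0.0146 = $34.70
Charitable contribution: $205.47
Total deductions = $97.43 + $369.19 + $80.22 + $127.85 + $34.70 + $205.47 = $914.86
Net pay = $2,376.40 − $914.86 = $1,461.54

$1,461.54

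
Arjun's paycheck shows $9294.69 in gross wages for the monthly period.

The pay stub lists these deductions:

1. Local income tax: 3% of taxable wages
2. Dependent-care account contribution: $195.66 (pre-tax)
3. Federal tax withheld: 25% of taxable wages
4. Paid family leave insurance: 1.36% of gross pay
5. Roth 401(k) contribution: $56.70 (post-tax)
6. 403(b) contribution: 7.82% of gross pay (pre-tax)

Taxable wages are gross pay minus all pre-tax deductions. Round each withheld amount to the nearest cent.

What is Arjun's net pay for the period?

$5844.86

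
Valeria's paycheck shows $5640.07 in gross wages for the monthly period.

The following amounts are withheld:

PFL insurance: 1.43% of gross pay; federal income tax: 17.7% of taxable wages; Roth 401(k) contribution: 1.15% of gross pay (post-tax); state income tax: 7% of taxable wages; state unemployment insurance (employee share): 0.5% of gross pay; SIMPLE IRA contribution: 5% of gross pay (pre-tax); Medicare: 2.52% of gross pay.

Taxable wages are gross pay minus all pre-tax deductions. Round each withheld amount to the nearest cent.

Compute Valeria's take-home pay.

SIMPLE IRA contribution: $5640.07 × 0.05 = $282.00
Taxable wages = $5640.07 − $282.00 = $5358.07
Federal income tax: $5358.07 × 0.177 = $948.38
State income tax: $5358.07 × 0.07 = $375.06
State unemployment insurance (employee share): $5640.07 × 0.005 = $28.20
Medicare: $5640.07 × 0.0252 = $142.13
PFL insurance: $5640.07 × 0.0143 = $80.65
Roth 401(k) contribution: $5640.07 × 0.0115 = $64.86
Total deductions = $282.00 + $948.38 + $375.06 + $28.20 + $142.13 + $80.65 + $64.86 = $1921.28
Net pay = $5640.07 − $1921.28 = $3718.79

$3718.79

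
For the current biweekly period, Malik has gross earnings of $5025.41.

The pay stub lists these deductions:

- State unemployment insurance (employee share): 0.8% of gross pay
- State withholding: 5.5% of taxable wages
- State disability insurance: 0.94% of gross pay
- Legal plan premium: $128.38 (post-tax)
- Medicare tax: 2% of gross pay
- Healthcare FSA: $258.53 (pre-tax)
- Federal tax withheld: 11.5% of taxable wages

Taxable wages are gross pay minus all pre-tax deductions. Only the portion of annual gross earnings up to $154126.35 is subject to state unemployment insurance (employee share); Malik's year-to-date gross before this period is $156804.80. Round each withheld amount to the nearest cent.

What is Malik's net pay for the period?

$3680.38

Healthcare FSA: $258.53
Taxable wages = $5025.41 − $258.53 = $4766.88
State withholding: $4766.88 × 0.055 = $262.18
Federal tax withheld: $4766.88 × 0.115 = $548.19
State unemployment insurance (employee share): annual cap $154126.35 already reached (YTD $156804.80), so $0.00
Medicare tax: $5025.41 × 0.02 = $100.51
State disability insurance: $5025.41 × 0.0094 = $47.24
Legal plan premium: $128.38
Total deductions = $258.53 + $262.18 + $548.19 + $0.00 + $100.51 + $47.24 + $128.38 = $1345.03
Net pay = $5025.41 − $1345.03 = $3680.38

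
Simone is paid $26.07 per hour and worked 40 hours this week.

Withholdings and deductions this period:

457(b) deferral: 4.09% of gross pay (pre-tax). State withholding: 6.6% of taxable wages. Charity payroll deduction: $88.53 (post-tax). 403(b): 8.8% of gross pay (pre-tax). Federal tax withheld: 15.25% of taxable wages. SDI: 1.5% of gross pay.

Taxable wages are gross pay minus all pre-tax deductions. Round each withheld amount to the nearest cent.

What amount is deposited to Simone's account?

$605.73

Gross pay: 40 × $26.07 = $1042.80
457(b) deferral: $1042.80 × 0.0409 = $42.65
403(b): $1042.80 × 0.088 = $91.77
Pre-tax total = $42.65 + $91.77 = $134.42
Taxable wages = $1042.80 − $134.42 = $908.38
State withholding: $908.38 × 0.066 = $59.95
Federal tax withheld: $908.38 × 0.1525 = $138.53
SDI: $1042.80 × 0.015 = $15.64
Charity payroll deduction: $88.53
Total deductions = $42.65 + $91.77 + $59.95 + $138.53 + $15.64 + $88.53 = $437.07
Net pay = $1042.80 − $437.07 = $605.73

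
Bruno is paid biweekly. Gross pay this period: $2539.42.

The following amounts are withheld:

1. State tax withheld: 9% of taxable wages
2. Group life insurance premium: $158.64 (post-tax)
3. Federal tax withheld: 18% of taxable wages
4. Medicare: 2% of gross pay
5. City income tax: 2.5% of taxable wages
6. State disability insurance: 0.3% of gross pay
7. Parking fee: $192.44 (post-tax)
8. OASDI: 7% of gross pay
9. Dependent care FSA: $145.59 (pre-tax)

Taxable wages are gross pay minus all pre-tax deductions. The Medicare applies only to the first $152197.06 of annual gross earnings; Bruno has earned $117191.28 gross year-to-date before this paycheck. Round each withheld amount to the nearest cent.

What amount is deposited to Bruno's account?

Dependent care FSA: $145.59
Taxable wages = $2539.42 − $145.59 = $2393.83
State tax withheld: $2393.83 × 0.09 = $215.44
Federal tax withheld: $2393.83 × 0.18 = $430.89
City income tax: $2393.83 × 0.025 = $59.85
OASDI: $2539.42 × 0.07 = $177.76
Medicare: cap not yet reached, full $2539.42 is subject → $2539.42 × 0.02 = $50.79
State disability insurance: $2539.42 × 0.003 = $7.62
Group life insurance premium: $158.64
Parking fee: $192.44
Total deductions = $145.59 + $215.44 + $430.89 + $59.85 + $177.76 + $50.79 + $7.62 + $158.64 + $192.44 = $1439.02
Net pay = $2539.42 − $1439.02 = $1100.40

$1100.40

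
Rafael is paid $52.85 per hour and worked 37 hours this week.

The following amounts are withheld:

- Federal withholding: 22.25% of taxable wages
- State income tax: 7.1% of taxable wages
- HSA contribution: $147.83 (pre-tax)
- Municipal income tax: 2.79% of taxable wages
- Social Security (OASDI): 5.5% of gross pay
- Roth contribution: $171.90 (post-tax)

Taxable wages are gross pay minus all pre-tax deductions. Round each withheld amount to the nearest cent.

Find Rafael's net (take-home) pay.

$947.20

Gross pay: 37 × $52.85 = $1,955.45
HSA contribution: $147.83
Taxable wages = $1,955.45 − $147.83 = $1,807.62
Municipal income tax: $1,807.62 × 0.0279 = $50.43
State income tax: $1,807.62 × 0.071 = $128.34
Federal withholding: $1,807.62 × 0.2225 = $402.20
Social Security (OASDI): $1,955.45 × 0.055 = $107.55
Roth contribution: $171.90
Total deductions = $147.83 + $50.43 + $128.34 + $402.20 + $107.55 + $171.90 = $1,008.25
Net pay = $1,955.45 − $1,008.25 = $947.20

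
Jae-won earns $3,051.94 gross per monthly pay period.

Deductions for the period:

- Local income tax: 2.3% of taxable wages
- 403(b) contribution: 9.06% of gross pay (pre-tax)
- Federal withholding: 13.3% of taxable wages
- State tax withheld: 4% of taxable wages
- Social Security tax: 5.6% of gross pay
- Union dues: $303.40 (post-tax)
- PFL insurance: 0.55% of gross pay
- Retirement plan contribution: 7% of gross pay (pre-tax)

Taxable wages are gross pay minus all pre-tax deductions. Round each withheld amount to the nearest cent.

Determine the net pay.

$1,568.58

Retirement plan contribution: $3,051.94 × 0.07 = $213.64
403(b) contribution: $3,051.94 × 0.0906 = $276.51
Pre-tax total = $213.64 + $276.51 = $490.15
Taxable wages = $3,051.94 − $490.15 = $2,561.79
State tax withheld: $2,561.79 × 0.04 = $102.47
Local income tax: $2,561.79 × 0.023 = $58.92
Federal withholding: $2,561.79 × 0.133 = $340.72
Social Security tax: $3,051.94 × 0.056 = $170.91
PFL insurance: $3,051.94 × 0.0055 = $16.79
Union dues: $303.40
Total deductions = $213.64 + $276.51 + $102.47 + $58.92 + $340.72 + $170.91 + $16.79 + $303.40 = $1,483.36
Net pay = $3,051.94 − $1,483.36 = $1,568.58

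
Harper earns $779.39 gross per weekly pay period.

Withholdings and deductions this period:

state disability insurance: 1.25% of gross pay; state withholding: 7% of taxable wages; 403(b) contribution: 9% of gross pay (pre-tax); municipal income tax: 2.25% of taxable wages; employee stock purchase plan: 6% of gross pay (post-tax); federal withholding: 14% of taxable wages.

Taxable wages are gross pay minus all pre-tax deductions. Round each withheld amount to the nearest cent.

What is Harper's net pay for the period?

403(b) contribution: $779.39 × 0.09 = $70.15
Taxable wages = $779.39 − $70.15 = $709.24
State withholding: $709.24 × 0.07 = $49.65
Municipal income tax: $709.24 × 0.0225 = $15.96
Federal withholding: $709.24 × 0.14 = $99.29
State disability insurance: $779.39 × 0.0125 = $9.74
Employee stock purchase plan: $779.39 × 0.06 = $46.76
Total deductions = $70.15 + $49.65 + $15.96 + $99.29 + $9.74 + $46.76 = $291.55
Net pay = $779.39 − $291.55 = $487.84

$487.84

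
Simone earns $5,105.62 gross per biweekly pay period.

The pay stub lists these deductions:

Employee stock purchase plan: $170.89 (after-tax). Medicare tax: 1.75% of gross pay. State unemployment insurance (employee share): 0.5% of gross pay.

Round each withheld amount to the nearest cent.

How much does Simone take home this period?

Medicare tax: $5,105.62 × 0.0175 = $89.35
State unemployment insurance (employee share): $5,105.62 × 0.005 = $25.53
Employee stock purchase plan: $170.89
Total deductions = $89.35 + $25.53 + $170.89 = $285.77
Net pay = $5,105.62 − $285.77 = $4,819.85

$4,819.85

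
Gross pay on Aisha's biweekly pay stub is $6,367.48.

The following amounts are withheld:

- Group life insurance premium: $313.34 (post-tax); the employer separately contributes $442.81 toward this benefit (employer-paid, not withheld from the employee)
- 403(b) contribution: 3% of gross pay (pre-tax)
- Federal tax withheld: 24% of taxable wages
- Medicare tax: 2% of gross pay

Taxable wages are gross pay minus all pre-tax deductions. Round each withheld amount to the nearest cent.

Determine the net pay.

$4,253.42

403(b) contribution: $6,367.48 × 0.03 = $191.02
Taxable wages = $6,367.48 − $191.02 = $6,176.46
Federal tax withheld: $6,176.46 × 0.24 = $1,482.35
Medicare tax: $6,367.48 × 0.02 = $127.35
Group life insurance premium: $313.34
(Employer's $442.81 toward group life insurance premium is not withheld from the employee.)
Total deductions = $191.02 + $1,482.35 + $127.35 + $313.34 = $2,114.06
Net pay = $6,367.48 − $2,114.06 = $4,253.42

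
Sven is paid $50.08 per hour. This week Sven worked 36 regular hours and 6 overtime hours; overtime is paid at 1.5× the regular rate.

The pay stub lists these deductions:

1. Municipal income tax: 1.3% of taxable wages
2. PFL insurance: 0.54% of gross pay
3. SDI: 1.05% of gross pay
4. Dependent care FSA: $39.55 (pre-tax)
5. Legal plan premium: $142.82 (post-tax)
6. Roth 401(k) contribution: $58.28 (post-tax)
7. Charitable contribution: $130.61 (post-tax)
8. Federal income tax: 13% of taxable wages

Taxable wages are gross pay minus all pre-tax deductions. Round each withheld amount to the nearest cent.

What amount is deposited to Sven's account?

Regular pay: 36 × $50.08 = $1802.88
Overtime pay: 6 × $50.08 × 1.5 = $450.72
Gross pay = $1802.88 + $450.72 = $2253.60
Dependent care FSA: $39.55
Taxable wages = $2253.60 − $39.55 = $2214.05
Federal income tax: $2214.05 × 0.13 = $287.83
Municipal income tax: $2214.05 × 0.013 = $28.78
PFL insurance: $2253.60 × 0.0054 = $12.17
SDI: $2253.60 × 0.0105 = $23.66
Charitable contribution: $130.61
Legal plan premium: $142.82
Roth 401(k) contribution: $58.28
Total deductions = $39.55 + $287.83 + $28.78 + $12.17 + $23.66 + $130.61 + $142.82 + $58.28 = $723.70
Net pay = $2253.60 − $723.70 = $1529.90

$1529.90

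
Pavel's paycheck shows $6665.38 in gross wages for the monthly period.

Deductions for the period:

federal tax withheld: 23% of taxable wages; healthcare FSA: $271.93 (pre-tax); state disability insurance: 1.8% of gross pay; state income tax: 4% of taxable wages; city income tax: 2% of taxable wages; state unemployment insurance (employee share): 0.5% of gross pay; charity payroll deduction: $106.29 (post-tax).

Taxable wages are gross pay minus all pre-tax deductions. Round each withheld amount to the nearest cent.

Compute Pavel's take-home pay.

$4279.75

Healthcare FSA: $271.93
Taxable wages = $6665.38 − $271.93 = $6393.45
Federal tax withheld: $6393.45 × 0.23 = $1470.49
State income tax: $6393.45 × 0.04 = $255.74
City income tax: $6393.45 × 0.02 = $127.87
State unemployment insurance (employee share): $6665.38 × 0.005 = $33.33
State disability insurance: $6665.38 × 0.018 = $119.98
Charity payroll deduction: $106.29
Total deductions = $271.93 + $1470.49 + $255.74 + $127.87 + $33.33 + $119.98 + $106.29 = $2385.63
Net pay = $6665.38 − $2385.63 = $4279.75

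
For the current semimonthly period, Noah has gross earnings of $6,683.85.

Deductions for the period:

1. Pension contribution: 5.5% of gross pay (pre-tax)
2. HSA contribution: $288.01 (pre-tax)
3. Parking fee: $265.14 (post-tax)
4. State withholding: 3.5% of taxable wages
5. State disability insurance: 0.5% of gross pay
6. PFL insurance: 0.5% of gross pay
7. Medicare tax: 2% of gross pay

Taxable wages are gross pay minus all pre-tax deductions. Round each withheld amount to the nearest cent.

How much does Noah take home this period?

$5,351.58

HSA contribution: $288.01
Pension contribution: $6,683.85 × 0.055 = $367.61
Pre-tax total = $288.01 + $367.61 = $655.62
Taxable wages = $6,683.85 − $655.62 = $6,028.23
State withholding: $6,028.23 × 0.035 = $210.99
State disability insurance: $6,683.85 × 0.005 = $33.42
Medicare tax: $6,683.85 × 0.02 = $133.68
PFL insurance: $6,683.85 × 0.005 = $33.42
Parking fee: $265.14
Total deductions = $288.01 + $367.61 + $210.99 + $33.42 + $133.68 + $33.42 + $265.14 = $1,332.27
Net pay = $6,683.85 − $1,332.27 = $5,351.58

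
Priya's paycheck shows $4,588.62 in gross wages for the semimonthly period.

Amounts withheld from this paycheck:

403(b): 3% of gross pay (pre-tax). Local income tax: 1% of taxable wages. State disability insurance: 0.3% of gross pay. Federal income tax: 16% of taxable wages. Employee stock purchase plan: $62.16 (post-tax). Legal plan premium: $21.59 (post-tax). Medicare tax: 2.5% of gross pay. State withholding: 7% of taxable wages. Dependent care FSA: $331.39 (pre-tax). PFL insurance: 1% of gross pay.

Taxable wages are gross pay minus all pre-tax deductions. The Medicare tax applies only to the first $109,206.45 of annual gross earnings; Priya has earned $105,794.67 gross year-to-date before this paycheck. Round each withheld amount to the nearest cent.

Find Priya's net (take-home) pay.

$2,902.17

Dependent care FSA: $331.39
403(b): $4,588.62 × 0.03 = $137.66
Pre-tax total = $331.39 + $137.66 = $469.05
Taxable wages = $4,588.62 − $469.05 = $4,119.57
Local income tax: $4,119.57 × 0.01 = $41.20
Federal income tax: $4,119.57 × 0.16 = $659.13
State withholding: $4,119.57 × 0.07 = $288.37
Medicare tax: only $109,206.45 − $105,794.67 = $3,411.78 of this check is subject → $3,411.78 × 0.025 = $85.29
State disability insurance: $4,588.62 × 0.003 = $13.77
PFL insurance: $4,588.62 × 0.01 = $45.89
Legal plan premium: $21.59
Employee stock purchase plan: $62.16
Total deductions = $331.39 + $137.66 + $41.20 + $659.13 + $288.37 + $85.29 + $13.77 + $45.89 + $21.59 + $62.16 = $1,686.45
Net pay = $4,588.62 − $1,686.45 = $2,902.17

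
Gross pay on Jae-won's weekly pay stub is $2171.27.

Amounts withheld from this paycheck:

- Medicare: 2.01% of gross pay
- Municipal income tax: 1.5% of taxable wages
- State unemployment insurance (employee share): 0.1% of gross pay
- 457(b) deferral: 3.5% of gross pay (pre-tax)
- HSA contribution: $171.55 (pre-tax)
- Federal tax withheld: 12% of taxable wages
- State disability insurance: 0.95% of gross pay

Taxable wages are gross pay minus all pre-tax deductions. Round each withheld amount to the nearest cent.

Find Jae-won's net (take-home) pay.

$1597.58

457(b) deferral: $2171.27 × 0.035 = $75.99
HSA contribution: $171.55
Pre-tax total = $75.99 + $171.55 = $247.54
Taxable wages = $2171.27 − $247.54 = $1923.73
Municipal income tax: $1923.73 × 0.015 = $28.86
Federal tax withheld: $1923.73 × 0.12 = $230.85
State unemployment insurance (employee share): $2171.27 × 0.001 = $2.17
Medicare: $2171.27 × 0.0201 = $43.64
State disability insurance: $2171.27 × 0.0095 = $20.63
Total deductions = $75.99 + $171.55 + $28.86 + $230.85 + $2.17 + $43.64 + $20.63 = $573.69
Net pay = $2171.27 − $573.69 = $1597.58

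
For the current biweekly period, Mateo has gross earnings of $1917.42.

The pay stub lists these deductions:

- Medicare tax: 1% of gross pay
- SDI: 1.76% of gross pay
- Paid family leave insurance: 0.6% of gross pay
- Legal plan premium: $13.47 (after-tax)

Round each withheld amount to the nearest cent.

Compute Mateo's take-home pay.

$1839.53

SDI: $1917.42 × 0.0176 = $33.75
Medicare tax: $1917.42 × 0.01 = $19.17
Paid family leave insurance: $1917.42 × 0.006 = $11.50
Legal plan premium: $13.47
Total deductions = $33.75 + $19.17 + $11.50 + $13.47 = $77.89
Net pay = $1917.42 − $77.89 = $1839.53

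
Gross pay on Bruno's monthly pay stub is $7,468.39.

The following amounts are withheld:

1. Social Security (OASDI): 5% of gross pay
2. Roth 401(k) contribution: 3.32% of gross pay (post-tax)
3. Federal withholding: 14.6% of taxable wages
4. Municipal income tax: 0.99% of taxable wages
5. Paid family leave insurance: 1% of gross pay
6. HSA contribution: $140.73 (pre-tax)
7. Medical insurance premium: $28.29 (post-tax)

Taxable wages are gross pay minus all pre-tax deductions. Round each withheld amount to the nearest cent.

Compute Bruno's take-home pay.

$5,460.94

HSA contribution: $140.73
Taxable wages = $7,468.39 − $140.73 = $7,327.66
Federal withholding: $7,327.66 × 0.146 = $1,069.84
Municipal income tax: $7,327.66 × 0.0099 = $72.54
Social Security (OASDI): $7,468.39 × 0.05 = $373.42
Paid family leave insurance: $7,468.39 × 0.01 = $74.68
Medical insurance premium: $28.29
Roth 401(k) contribution: $7,468.39 × 0.0332 = $247.95
Total deductions = $140.73 + $1,069.84 + $72.54 + $373.42 + $74.68 + $28.29 + $247.95 = $2,007.45
Net pay = $7,468.39 − $2,007.45 = $5,460.94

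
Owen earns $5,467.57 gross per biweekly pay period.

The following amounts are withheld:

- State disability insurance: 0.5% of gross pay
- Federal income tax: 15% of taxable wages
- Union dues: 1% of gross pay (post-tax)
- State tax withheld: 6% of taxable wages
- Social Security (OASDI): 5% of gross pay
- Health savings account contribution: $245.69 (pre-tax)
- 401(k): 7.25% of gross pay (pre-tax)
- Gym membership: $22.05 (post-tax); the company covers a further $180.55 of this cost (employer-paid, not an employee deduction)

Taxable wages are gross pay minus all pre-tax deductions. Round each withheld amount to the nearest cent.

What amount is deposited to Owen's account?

Health savings account contribution: $245.69
401(k): $5,467.57 × 0.0725 = $396.40
Pre-tax total = $245.69 + $396.40 = $642.09
Taxable wages = $5,467.57 − $642.09 = $4,825.48
Federal income tax: $4,825.48 × 0.15 = $723.82
State tax withheld: $4,825.48 × 0.06 = $289.53
State disability insurance: $5,467.57 × 0.005 = $27.34
Social Security (OASDI): $5,467.57 × 0.05 = $273.38
Union dues: $5,467.57 × 0.01 = $54.68
Gym membership: $22.05
(Employer's $180.55 toward gym membership is not withheld from the employee.)
Total deductions = $245.69 + $396.40 + $723.82 + $289.53 + $27.34 + $273.38 + $54.68 + $22.05 = $2,032.89
Net pay = $5,467.57 − $2,032.89 = $3,434.68

$3,434.68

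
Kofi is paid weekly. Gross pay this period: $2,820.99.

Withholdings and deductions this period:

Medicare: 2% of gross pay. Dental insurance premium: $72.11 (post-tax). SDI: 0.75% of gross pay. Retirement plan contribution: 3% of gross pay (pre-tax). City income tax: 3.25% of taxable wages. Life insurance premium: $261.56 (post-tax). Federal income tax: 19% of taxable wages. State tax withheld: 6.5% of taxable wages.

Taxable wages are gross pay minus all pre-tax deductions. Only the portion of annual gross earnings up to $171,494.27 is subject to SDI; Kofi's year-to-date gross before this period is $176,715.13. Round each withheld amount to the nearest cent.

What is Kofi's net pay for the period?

$1,559.57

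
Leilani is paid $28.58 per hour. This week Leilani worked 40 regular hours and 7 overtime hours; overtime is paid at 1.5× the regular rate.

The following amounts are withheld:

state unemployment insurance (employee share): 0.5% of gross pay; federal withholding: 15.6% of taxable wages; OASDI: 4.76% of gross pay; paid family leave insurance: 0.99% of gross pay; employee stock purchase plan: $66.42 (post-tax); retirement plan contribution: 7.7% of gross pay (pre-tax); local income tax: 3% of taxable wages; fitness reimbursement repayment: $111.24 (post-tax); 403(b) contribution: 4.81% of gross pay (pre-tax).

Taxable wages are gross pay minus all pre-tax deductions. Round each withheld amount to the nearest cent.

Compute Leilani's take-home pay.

Regular pay: 40 × $28.58 = $1,143.20
Overtime pay: 7 × $28.58 × 1.5 = $300.09
Gross pay = $1,143.20 + $300.09 = $1,443.29
403(b) contribution: $1,443.29 × 0.0481 = $69.42
Retirement plan contribution: $1,443.29 × 0.077 = $111.13
Pre-tax total = $69.42 + $111.13 = $180.55
Taxable wages = $1,443.29 − $180.55 = $1,262.74
Federal withholding: $1,262.74 × 0.156 = $196.99
Local income tax: $1,262.74 × 0.03 = $37.88
State unemployment insurance (employee share): $1,443.29 × 0.005 = $7.22
OASDI: $1,443.29 × 0.0476 = $68.70
Paid family leave insurance: $1,443.29 × 0.0099 = $14.29
Fitness reimbursement repayment: $111.24
Employee stock purchase plan: $66.42
Total deductions = $69.42 + $111.13 + $196.99 + $37.88 + $7.22 + $68.70 + $14.29 + $111.24 + $66.42 = $683.29
Net pay = $1,443.29 − $683.29 = $760.00

$760.00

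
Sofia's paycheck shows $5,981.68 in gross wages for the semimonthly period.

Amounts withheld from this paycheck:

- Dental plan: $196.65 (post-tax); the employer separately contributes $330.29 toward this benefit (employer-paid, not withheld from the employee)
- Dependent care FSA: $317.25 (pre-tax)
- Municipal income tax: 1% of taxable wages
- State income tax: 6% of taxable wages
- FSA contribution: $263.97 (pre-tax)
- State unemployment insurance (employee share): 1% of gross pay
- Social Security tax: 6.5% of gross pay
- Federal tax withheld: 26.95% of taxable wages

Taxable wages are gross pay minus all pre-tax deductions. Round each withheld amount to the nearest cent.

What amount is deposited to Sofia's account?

FSA contribution: $263.97
Dependent care FSA: $317.25
Pre-tax total = $263.97 + $317.25 = $581.22
Taxable wages = $5,981.68 − $581.22 = $5,400.46
Federal tax withheld: $5,400.46 × 0.2695 = $1,455.42
State income tax: $5,400.46 × 0.06 = $324.03
Municipal income tax: $5,400.46 × 0.01 = $54.00
Social Security tax: $5,981.68 × 0.065 = $388.81
State unemployment insurance (employee share): $5,981.68 × 0.01 = $59.82
Dental plan: $196.65
(Employer's $330.29 toward dental plan is not withheld from the employee.)
Total deductions = $263.97 + $317.25 + $1,455.42 + $324.03 + $54.00 + $388.81 + $59.82 + $196.65 = $3,059.95
Net pay = $5,981.68 − $3,059.95 = $2,921.73

$2,921.73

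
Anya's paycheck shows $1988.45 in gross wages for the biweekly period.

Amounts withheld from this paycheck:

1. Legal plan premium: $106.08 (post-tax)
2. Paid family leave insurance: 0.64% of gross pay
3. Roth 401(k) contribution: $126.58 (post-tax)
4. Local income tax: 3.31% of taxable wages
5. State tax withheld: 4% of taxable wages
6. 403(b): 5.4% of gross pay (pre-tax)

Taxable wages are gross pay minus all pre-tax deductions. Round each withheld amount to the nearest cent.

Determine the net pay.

$1498.18

403(b): $1988.45 × 0.054 = $107.38
Taxable wages = $1988.45 − $107.38 = $1881.07
Local income tax: $1881.07 × 0.0331 = $62.26
State tax withheld: $1881.07 × 0.04 = $75.24
Paid family leave insurance: $1988.45 × 0.0064 = $12.73
Roth 401(k) contribution: $126.58
Legal plan premium: $106.08
Total deductions = $107.38 + $62.26 + $75.24 + $12.73 + $126.58 + $106.08 = $490.27
Net pay = $1988.45 − $490.27 = $1498.18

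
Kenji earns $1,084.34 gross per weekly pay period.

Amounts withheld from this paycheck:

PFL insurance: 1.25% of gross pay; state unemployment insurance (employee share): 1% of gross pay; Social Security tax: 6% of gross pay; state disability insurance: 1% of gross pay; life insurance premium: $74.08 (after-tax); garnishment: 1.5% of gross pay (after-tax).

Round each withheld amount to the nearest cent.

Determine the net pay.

State disability insurance: $1,084.34 × 0.01 = $10.84
PFL insurance: $1,084.34 × 0.0125 = $13.55
Social Security tax: $1,084.34 × 0.06 = $65.06
State unemployment insurance (employee share): $1,084.34 × 0.01 = $10.84
Garnishment: $1,084.34 × 0.015 = $16.27
Life insurance premium: $74.08
Total deductions = $10.84 + $13.55 + $65.06 + $10.84 + $16.27 + $74.08 = $190.64
Net pay = $1,084.34 − $190.64 = $893.70

$893.70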